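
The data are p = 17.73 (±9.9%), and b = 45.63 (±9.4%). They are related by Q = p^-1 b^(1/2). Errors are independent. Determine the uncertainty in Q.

Since Q is a product/quotient, work with relative uncertainties:
  (-1·δp/p)² = (-1×0.0990)² = 0.00980;  (½·δb/b)² = (0.5×0.0940)² = 0.00221
δQ/Q = √(0.0120) = 0.110
Q = 0.3810, so δQ = 0.110 × 0.3810 = 0.0418.

0.0418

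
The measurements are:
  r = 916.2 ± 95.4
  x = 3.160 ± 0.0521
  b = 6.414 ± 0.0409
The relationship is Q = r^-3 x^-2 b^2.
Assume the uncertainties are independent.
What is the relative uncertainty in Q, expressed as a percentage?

31.4%

Since Q is a product/quotient, work with relative uncertainties:
  (-3·δr/r)² = (-3×0.104)² = 0.0976;  (-2·δx/x)² = (-2×0.0165)² = 0.00109;  (2·δb/b)² = (2×0.00638)² = 0.000163
δQ/Q = √(0.0988) = 0.314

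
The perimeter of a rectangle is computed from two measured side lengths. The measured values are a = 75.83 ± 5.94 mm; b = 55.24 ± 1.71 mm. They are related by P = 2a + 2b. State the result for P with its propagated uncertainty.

Sums and differences: (δP)² = Σ (cᵢ δxᵢ)².
  (2·δa)² = 141;  (2·δb)² = 11.7
δP = √(153) = 12.4 mm
P = 262.1 mm.

262.1 ± 12.4 mm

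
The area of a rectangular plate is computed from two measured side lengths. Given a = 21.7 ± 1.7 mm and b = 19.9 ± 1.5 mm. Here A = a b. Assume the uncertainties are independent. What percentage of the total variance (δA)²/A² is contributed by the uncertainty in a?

(δA/A)² = (1·δa/a)² + (1·δb/b)²
  a term: (1×0.0783)² = 0.00614
  b term: (1×0.0754)² = 0.00568
Total = 0.0118. Share from a = 0.00614/0.0118 = 0.519.

51.9%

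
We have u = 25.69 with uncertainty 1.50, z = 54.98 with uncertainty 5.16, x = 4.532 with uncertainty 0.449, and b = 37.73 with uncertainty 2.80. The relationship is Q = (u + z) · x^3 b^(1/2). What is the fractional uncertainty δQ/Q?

Let w = u + z = 80.67. δw = √(δu² + δz²) = √(2.25 + 26.6) = 5.37, so δw/w = 0.0666.
Q is then a monomial in w, x, b:
δQ/Q = √((δw/w)² + (3·δx/x)² + (½·δb/b)²) = √(0.00444 + 0.0883 + 0.00138) = 0.307

0.307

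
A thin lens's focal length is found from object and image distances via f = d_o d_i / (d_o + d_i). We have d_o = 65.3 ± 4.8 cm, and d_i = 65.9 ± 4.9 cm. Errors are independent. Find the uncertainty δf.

∂f/∂d_o = (d_i/(d_o+d_i))² = 0.252;  ∂f/∂d_i = (d_o/(d_o+d_i))² = 0.248
δf = √((∂f/∂d_o · δd_o)² + (∂f/∂d_i · δd_i)²) = √(1.47 + 1.47) = 1.71 cm

1.71 cm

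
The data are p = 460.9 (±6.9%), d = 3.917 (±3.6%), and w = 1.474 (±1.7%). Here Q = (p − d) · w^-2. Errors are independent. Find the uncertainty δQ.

16.3

Let u = p − d = 457.0. δu = √(δp² + δd²) = √(1010 + 0.0199) = 31.8, so δu/u = 0.0696.
Q is then a monomial in u, w:
δQ/Q = √((δu/u)² + (-2·δw/w)²) = √(0.00484 + 0.00116) = 0.0775
Q = 210.3, so δQ = 0.0775 × 210.3 = 16.3.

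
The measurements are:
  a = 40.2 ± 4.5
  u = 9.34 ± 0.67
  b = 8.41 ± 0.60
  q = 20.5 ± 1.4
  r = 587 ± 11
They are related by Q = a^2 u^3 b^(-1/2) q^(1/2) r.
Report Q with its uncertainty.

(1.21 ± 0.380) × 10^9

For a monomial Q ∝ a^2, u^3, b^(-1/2), q^(1/2), r, fractional errors add in quadrature:
  (2·δa/a)² = (2×0.112)² = 0.0501;  (3·δu/u)² = (3×0.0717)² = 0.0463;  (−½·δb/b)² = (-0.5×0.0713)² = 0.00127;  (½·δq/q)² = (0.5×0.0683)² = 0.00117;  (1·δr/r)² = (1×0.0187)² = 0.000351
δQ/Q = √(0.0992) = 0.315
Q = 1.21e+09, so δQ = 0.315 × 1.21e+09 = 3.8e+08.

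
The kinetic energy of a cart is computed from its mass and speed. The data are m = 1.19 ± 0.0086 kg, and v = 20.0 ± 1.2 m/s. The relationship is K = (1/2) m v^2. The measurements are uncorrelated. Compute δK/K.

0.120

Since K is a product/quotient, work with relative uncertainties:
  (1·δm/m)² = (1×0.00723)² = 5.22e-05;  (2·δv/v)² = (2×0.0600)² = 0.0144
δK/K = √(0.0145) = 0.120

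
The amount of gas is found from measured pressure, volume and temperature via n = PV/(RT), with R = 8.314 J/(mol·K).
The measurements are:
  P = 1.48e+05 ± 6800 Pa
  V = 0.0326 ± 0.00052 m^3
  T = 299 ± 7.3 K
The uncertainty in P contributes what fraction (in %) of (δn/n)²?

71.3%

(δn/n)² = (1·δP/P)² + (1·δV/V)² + (-1·δT/T)²
  P term: (1×0.0459)² = 0.00211
  V term: (1×0.0160)² = 0.000254
  T term: (-1×0.0244)² = 0.000596
Total = 0.00296. Share from P = 0.00211/0.00296 = 0.713.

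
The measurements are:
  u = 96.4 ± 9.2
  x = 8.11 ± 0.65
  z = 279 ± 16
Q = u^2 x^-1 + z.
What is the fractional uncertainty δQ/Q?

0.167

Let p = u^2·x^-1 = 1150. δp/p = √((2·δu/u)² + (-1·δx/x)²) = √(0.0364 + 0.00642) = 0.207, so δp = 237.
Q = p + z: δQ = √(δp² + δz²) = √(56300 + 256) = 238
Q = 1420, so δQ/Q = 238/1420 = 0.167.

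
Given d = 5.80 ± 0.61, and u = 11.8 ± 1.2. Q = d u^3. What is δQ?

Relative error in a monomial: (δQ/Q)² = Σ (nᵢ · δxᵢ/xᵢ)².
  (1·δd/d)² = (1×0.105)² = 0.0111;  (3·δu/u)² = (3×0.102)² = 0.0931
δQ/Q = √(0.104) = 0.323
Q = 9530, so δQ = 0.323 × 9530 = 3080.

3080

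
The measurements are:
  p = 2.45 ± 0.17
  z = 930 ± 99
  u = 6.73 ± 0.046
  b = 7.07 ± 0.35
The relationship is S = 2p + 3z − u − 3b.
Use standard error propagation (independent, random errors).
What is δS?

297

Each term contributes (cᵢ δxᵢ)² to (δS)²:
  (2·δp)² = 0.116;  (3·δz)² = 88200;  (δu)² = 0.00212;  (3·δb)² = 1.10
δS = √(88200) = 297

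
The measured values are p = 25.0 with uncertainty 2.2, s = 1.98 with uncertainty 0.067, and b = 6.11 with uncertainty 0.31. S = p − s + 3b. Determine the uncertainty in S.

2.39

S is a linear combination, so absolute uncertainties add in quadrature:
  (δp)² = 4.84;  (δs)² = 0.00449;  (3·δb)² = 0.865
δS = √(5.71) = 2.39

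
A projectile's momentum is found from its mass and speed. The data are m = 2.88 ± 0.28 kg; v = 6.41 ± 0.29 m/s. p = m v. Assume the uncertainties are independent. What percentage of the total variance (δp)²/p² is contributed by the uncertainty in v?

(δp/p)² = (1·δm/m)² + (1·δv/v)²
  m term: (1×0.0972)² = 0.00945
  v term: (1×0.0452)² = 0.00205
Total = 0.0115. Share from v = 0.00205/0.0115 = 0.178.

17.8%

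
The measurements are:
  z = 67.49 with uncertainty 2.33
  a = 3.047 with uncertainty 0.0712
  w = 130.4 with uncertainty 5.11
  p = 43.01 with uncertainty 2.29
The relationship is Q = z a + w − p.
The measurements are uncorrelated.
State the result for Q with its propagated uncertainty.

Let h = z·a = 205.6. δh/h = √((1·δz/z)² + (1·δa/a)²) = √(0.00119 + 0.000546) = 0.0417, so δh = 8.57.
Q = h + w − p: δQ = √(δh² + δw² + δp²) = √(73.5 + 26.1 + 5.24) = 10.2
Q = 293.0.

293.0 ± 10.2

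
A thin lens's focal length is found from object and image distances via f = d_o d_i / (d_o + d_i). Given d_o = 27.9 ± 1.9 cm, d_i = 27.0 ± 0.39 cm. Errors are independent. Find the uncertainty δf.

0.470 cm

∂f/∂d_o = (d_i/(d_o+d_i))² = 0.242;  ∂f/∂d_i = (d_o/(d_o+d_i))² = 0.258
δf = √((∂f/∂d_o · δd_o)² + (∂f/∂d_i · δd_i)²) = √(0.211 + 0.0101) = 0.470 cm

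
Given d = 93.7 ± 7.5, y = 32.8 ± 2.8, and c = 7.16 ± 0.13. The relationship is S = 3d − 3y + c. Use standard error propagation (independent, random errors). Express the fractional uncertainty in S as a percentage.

12.6%

S is a linear combination, so absolute uncertainties add in quadrature:
  (3·δd)² = 506;  (3·δy)² = 70.6;  (δc)² = 0.0169
δS = √(577) = 24.0
S = 190, so δS/S = 24.0/190 = 0.126.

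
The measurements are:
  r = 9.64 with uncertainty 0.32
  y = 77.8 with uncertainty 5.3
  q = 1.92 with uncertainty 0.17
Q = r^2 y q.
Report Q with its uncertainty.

For a monomial Q ∝ r^2, y, q, fractional errors add in quadrature:
  (2·δr/r)² = (2×0.0332)² = 0.00441;  (1·δy/y)² = (1×0.0681)² = 0.00464;  (1·δq/q)² = (1×0.0885)² = 0.00784
δQ/Q = √(0.0169) = 0.130
Q = 13900, so δQ = 0.130 × 13900 = 1800.

13900 ± 1800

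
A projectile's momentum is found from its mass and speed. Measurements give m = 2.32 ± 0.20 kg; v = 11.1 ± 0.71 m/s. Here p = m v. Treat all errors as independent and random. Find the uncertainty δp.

For a monomial p ∝ m, v, fractional errors add in quadrature:
  (1·δm/m)² = (1×0.0862)² = 0.00743;  (1·δv/v)² = (1×0.0640)² = 0.00409
δp/p = √(0.0115) = 0.107
p = 25.8 kg·m/s, so δp = 0.107 × 25.8 = 2.76 kg·m/s.

2.76 kg·m/s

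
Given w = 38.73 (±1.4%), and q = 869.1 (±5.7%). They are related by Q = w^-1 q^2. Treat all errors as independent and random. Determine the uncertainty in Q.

2240

Each factor contributes (exponent × relative error)² to (δQ/Q)²:
  (-1·δw/w)² = (-1×0.0140)² = 0.000196;  (2·δq/q)² = (2×0.0570)² = 0.0130
δQ/Q = √(0.0132) = 0.115
Q = 19500, so δQ = 0.115 × 19500 = 2240.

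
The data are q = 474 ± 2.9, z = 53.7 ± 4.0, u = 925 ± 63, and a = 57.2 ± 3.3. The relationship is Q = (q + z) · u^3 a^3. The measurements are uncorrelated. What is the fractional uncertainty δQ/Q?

Let w = q + z = 528. δw = √(δq² + δz²) = √(8.41 + 16.0) = 4.94, so δw/w = 0.00936.
Q is then a monomial in w, u, a:
δQ/Q = √((δw/w)² + (3·δu/u)² + (3·δa/a)²) = √(8.77e-05 + 0.0417 + 0.0300) = 0.268

0.268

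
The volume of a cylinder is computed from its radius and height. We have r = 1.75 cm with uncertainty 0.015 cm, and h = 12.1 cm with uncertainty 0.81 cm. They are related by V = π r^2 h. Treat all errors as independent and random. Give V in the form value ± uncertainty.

116 ± 8.04 cm^3

Products/powers → add relative errors in quadrature, weighted by exponent:
  (2·δr/r)² = (2×0.00857)² = 0.000294;  (1·δh/h)² = (1×0.0669)² = 0.00448
δV/V = √(0.00478) = 0.0691
V = 116 cm^3, so δV = 0.0691 × 116 = 8.04 cm^3.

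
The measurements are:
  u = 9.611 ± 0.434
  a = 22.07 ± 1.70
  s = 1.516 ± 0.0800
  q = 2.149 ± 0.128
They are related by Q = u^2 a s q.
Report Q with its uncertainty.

6642 ± 949

Each factor contributes (exponent × relative error)² to (δQ/Q)²:
  (2·δu/u)² = (2×0.0452)² = 0.00816;  (1·δa/a)² = (1×0.0770)² = 0.00593;  (1·δs/s)² = (1×0.0528)² = 0.00278;  (1·δq/q)² = (1×0.0596)² = 0.00355
δQ/Q = √(0.0204) = 0.143
Q = 6642, so δQ = 0.143 × 6642 = 949.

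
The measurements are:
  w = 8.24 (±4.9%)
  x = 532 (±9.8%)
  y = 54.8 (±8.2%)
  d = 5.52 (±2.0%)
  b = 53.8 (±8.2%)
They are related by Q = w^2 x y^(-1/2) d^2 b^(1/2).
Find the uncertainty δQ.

Relative error in a monomial: (δQ/Q)² = Σ (nᵢ · δxᵢ/xᵢ)².
  (2·δw/w)² = (2×0.0490)² = 0.00960;  (1·δx/x)² = (1×0.0980)² = 0.00960;  (−½·δy/y)² = (-0.5×0.0820)² = 0.00168;  (2·δd/d)² = (2×0.0200)² = 0.00160;  (½·δb/b)² = (0.5×0.0820)² = 0.00168
δQ/Q = √(0.0242) = 0.155
Q = 1.09e+06, so δQ = 0.155 × 1.09e+06 = 1.7e+05.

1.7e+05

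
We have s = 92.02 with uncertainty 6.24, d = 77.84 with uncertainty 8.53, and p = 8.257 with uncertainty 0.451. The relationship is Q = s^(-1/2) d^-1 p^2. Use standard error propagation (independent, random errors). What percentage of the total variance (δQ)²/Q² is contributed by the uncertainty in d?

(δQ/Q)² = (−½·δs/s)² + (-1·δd/d)² + (2·δp/p)²
  s term: (-0.5×0.0678)² = 0.00115
  d term: (-1×0.110)² = 0.0120
  p term: (2×0.0546)² = 0.0119
Total = 0.0251. Share from d = 0.0120/0.0251 = 0.479.

47.9%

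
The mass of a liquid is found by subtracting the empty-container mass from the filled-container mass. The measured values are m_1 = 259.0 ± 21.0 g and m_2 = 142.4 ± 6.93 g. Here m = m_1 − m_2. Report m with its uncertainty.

Sums and differences: (δm)² = Σ (cᵢ δxᵢ)².
  (δm_1)² = 441;  (δm_2)² = 48.0
δm = √(489) = 22.1 g
m = 116.6 g.

116.6 ± 22.1 g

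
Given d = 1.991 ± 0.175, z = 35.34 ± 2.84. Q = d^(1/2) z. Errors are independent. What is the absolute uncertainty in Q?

Each factor contributes (exponent × relative error)² to (δQ/Q)²:
  (½·δd/d)² = (0.5×0.0879)² = 0.00193;  (1·δz/z)² = (1×0.0804)² = 0.00646
δQ/Q = √(0.00839) = 0.0916
Q = 49.87, so δQ = 0.0916 × 49.87 = 4.57.

4.57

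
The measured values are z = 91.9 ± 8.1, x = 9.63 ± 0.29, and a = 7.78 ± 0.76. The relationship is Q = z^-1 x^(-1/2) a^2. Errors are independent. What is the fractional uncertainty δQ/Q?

Since Q is a product/quotient, work with relative uncertainties:
  (-1·δz/z)² = (-1×0.0881)² = 0.00777;  (−½·δx/x)² = (-0.5×0.0301)² = 0.000227;  (2·δa/a)² = (2×0.0977)² = 0.0382
δQ/Q = √(0.0462) = 0.215

0.215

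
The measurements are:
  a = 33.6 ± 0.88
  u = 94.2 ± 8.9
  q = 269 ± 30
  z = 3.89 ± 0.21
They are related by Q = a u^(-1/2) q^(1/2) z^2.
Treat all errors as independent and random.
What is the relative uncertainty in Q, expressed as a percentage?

13.3%

For a monomial Q ∝ a, u^(-1/2), q^(1/2), z^2, fractional errors add in quadrature:
  (1·δa/a)² = (1×0.0262)² = 0.000686;  (−½·δu/u)² = (-0.5×0.0945)² = 0.00223;  (½·δq/q)² = (0.5×0.112)² = 0.00311;  (2·δz/z)² = (2×0.0540)² = 0.0117
δQ/Q = √(0.0177) = 0.133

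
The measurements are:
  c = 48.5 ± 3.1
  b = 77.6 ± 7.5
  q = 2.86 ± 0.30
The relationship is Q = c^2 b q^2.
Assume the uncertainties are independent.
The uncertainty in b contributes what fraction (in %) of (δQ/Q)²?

13.4%

(δQ/Q)² = (2·δc/c)² + (1·δb/b)² + (2·δq/q)²
  c term: (2×0.0639)² = 0.0163
  b term: (1×0.0966)² = 0.00934
  q term: (2×0.105)² = 0.0440
Total = 0.0697. Share from b = 0.00934/0.0697 = 0.134.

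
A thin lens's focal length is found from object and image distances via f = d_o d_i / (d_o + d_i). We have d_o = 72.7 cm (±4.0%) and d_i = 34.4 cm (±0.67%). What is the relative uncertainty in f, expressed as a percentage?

∂f/∂d_o = (d_i/(d_o+d_i))² = 0.103;  ∂f/∂d_i = (d_o/(d_o+d_i))² = 0.461
δf = √((∂f/∂d_o · δd_o)² + (∂f/∂d_i · δd_i)²) = √(0.0900 + 0.0113) = 0.318 cm
f = 23.4 cm, so δf/f = 0.318/23.4 = 0.0136.

1.36%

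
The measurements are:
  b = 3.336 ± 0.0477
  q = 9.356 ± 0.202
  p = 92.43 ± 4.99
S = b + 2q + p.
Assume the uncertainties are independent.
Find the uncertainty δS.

Sums and differences: (δS)² = Σ (cᵢ δxᵢ)².
  (δb)² = 0.00228;  (2·δq)² = 0.163;  (δp)² = 24.9
δS = √(25.1) = 5.01

5.01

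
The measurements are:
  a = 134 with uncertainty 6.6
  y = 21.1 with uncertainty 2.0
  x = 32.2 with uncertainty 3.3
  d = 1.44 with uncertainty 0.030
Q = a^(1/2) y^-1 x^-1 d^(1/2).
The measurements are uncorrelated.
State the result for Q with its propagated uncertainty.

Relative error in a monomial: (δQ/Q)² = Σ (nᵢ · δxᵢ/xᵢ)².
  (½·δa/a)² = (0.5×0.0493)² = 0.000606;  (-1·δy/y)² = (-1×0.0948)² = 0.00898;  (-1·δx/x)² = (-1×0.102)² = 0.0105;  (½·δd/d)² = (0.5×0.0208)² = 0.000109
δQ/Q = √(0.0202) = 0.142
Q = 0.0204, so δQ = 0.142 × 0.0204 = 0.00291.

0.0204 ± 0.00291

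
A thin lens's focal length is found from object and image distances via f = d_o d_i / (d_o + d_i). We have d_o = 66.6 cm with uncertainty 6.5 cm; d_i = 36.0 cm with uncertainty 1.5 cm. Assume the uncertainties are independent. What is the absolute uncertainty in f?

1.02 cm

∂f/∂d_o = (d_i/(d_o+d_i))² = 0.123;  ∂f/∂d_i = (d_o/(d_o+d_i))² = 0.421
δf = √((∂f/∂d_o · δd_o)² + (∂f/∂d_i · δd_i)²) = √(0.640 + 0.399) = 1.02 cm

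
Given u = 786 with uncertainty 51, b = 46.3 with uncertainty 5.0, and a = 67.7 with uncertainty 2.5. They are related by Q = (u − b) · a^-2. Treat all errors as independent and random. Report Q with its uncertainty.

0.161 ± 0.0163

Let w = u − b = 740. δw = √(δu² + δb²) = √(2600 + 25.0) = 51.2, so δw/w = 0.0693.
Q is then a monomial in w, a:
δQ/Q = √((δw/w)² + (-2·δa/a)²) = √(0.00480 + 0.00545) = 0.101
Q = 0.161, so δQ = 0.101 × 0.161 = 0.0163.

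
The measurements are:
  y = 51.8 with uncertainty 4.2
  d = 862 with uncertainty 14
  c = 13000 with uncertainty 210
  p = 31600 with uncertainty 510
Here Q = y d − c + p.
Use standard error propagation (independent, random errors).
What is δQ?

3730

Let w = y·d = 44700. δw/w = √((1·δy/y)² + (1·δd/d)²) = √(0.00657 + 0.000264) = 0.0827, so δw = 3690.
Q = w − c + p: δQ = √(δw² + δc² + δp²) = √(1.36e+07 + 44100 + 2.6e+05) = 3730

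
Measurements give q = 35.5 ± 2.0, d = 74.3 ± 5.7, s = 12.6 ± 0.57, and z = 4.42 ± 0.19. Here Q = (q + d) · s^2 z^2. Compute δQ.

Let u = q + d = 110. δu = √(δq² + δd²) = √(4.00 + 32.5) = 6.04, so δu/u = 0.0550.
Q is then a monomial in u, s, z:
δQ/Q = √((δu/u)² + (2·δs/s)² + (2·δz/z)²) = √(0.00303 + 0.00819 + 0.00739) = 0.136
Q = 3.41e+05, so δQ = 0.136 × 3.41e+05 = 46500.

46500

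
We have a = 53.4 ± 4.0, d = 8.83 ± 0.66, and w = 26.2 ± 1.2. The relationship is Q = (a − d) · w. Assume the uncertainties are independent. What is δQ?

Let u = a − d = 44.6. δu = √(δa² + δd²) = √(16.0 + 0.436) = 4.05, so δu/u = 0.0910.
Q is then a monomial in u, w:
δQ/Q = √((δu/u)² + (1·δw/w)²) = √(0.00827 + 0.00210) = 0.102
Q = 1170, so δQ = 0.102 × 1170 = 119.

119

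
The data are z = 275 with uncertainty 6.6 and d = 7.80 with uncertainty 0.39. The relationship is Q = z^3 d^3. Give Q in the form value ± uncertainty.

For a monomial Q ∝ z^3, d^3, fractional errors add in quadrature:
  (3·δz/z)² = (3×0.0240)² = 0.00518;  (3·δd/d)² = (3×0.0500)² = 0.0225
δQ/Q = √(0.0277) = 0.166
Q = 9.87e+09, so δQ = 0.166 × 9.87e+09 = 1.64e+09.

(9.87 ± 1.64) × 10^9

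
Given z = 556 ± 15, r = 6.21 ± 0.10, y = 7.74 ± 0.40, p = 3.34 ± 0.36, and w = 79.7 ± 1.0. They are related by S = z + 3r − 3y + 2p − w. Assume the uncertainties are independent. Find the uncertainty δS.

15.1

Absolute uncertainties add in quadrature for a linear combination:
  (δz)² = 225;  (3·δr)² = 0.0900;  (3·δy)² = 1.44;  (2·δp)² = 0.518;  (δw)² = 1.00
δS = √(228) = 15.1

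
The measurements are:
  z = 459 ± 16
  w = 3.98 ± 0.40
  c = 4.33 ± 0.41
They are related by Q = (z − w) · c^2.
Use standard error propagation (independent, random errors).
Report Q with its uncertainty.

Let u = z − w = 455. δu = √(δz² + δw²) = √(256 + 0.160) = 16.0, so δu/u = 0.0352.
Q is then a monomial in u, c:
δQ/Q = √((δu/u)² + (2·δc/c)²) = √(0.00124 + 0.0359) = 0.193
Q = 8530, so δQ = 0.193 × 8530 = 1640.

8530 ± 1640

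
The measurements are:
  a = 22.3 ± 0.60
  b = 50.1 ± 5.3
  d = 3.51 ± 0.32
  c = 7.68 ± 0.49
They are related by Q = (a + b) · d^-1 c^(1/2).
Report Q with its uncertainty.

Let u = a + b = 72.4. δu = √(δa² + δb²) = √(0.360 + 28.1) = 5.33, so δu/u = 0.0737.
Q is then a monomial in u, d, c:
δQ/Q = √((δu/u)² + (-1·δd/d)² + (½·δc/c)²) = √(0.00543 + 0.00831 + 0.00102) = 0.121
Q = 57.2, so δQ = 0.121 × 57.2 = 6.94.

57.2 ± 6.94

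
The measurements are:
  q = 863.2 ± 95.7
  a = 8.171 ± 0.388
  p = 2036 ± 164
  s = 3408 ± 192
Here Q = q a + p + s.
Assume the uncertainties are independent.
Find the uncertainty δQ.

Let w = q·a = 7053. δw/w = √((1·δq/q)² + (1·δa/a)²) = √(0.0123 + 0.00225) = 0.121, so δw = 851.
Q = w + p + s: δQ = √(δw² + δp² + δs²) = √(7.24e+05 + 26900 + 36900) = 887

887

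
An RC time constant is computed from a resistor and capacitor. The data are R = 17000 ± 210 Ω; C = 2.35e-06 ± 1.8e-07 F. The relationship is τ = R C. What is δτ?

Each factor contributes (exponent × relative error)² to (δτ/τ)²:
  (1·δR/R)² = (1×0.0124)² = 0.000153;  (1·δC/C)² = (1×0.0766)² = 0.00587
δτ/τ = √(0.00602) = 0.0776
τ = 0.0399 s, so δτ = 0.0776 × 0.0399 = 0.00310 s.

0.00310 s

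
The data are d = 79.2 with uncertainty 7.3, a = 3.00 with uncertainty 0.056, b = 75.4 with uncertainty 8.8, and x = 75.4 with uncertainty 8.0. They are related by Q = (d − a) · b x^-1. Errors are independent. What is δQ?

14.1

Let u = d − a = 76.2. δu = √(δd² + δa²) = √(53.3 + 0.00314) = 7.30, so δu/u = 0.0958.
Q is then a monomial in u, b, x:
δQ/Q = √((δu/u)² + (1·δb/b)² + (-1·δx/x)²) = √(0.00918 + 0.0136 + 0.0113) = 0.185
Q = 76.2, so δQ = 0.185 × 76.2 = 14.1.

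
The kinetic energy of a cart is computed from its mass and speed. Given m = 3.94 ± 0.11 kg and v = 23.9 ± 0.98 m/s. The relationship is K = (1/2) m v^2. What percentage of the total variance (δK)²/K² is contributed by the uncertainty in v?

(δK/K)² = (1·δm/m)² + (2·δv/v)²
  m term: (1×0.0279)² = 0.000779
  v term: (2×0.0410)² = 0.00673
Total = 0.00750. Share from v = 0.00673/0.00750 = 0.896.

89.6%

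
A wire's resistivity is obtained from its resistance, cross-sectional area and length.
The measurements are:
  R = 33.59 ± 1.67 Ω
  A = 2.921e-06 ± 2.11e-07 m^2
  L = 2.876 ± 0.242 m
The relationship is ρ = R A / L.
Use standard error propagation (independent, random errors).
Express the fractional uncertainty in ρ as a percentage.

ρ is a product of powers, so relative uncertainties combine in quadrature:
  (1·δR/R)² = (1×0.0497)² = 0.00247;  (1·δA/A)² = (1×0.0722)² = 0.00522;  (-1·δL/L)² = (-1×0.0841)² = 0.00708
δρ/ρ = √(0.0148) = 0.122

12.2%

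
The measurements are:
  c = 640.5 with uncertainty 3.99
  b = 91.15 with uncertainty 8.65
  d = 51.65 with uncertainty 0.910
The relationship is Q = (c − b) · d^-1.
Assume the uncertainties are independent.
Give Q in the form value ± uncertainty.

10.64 ± 0.263

Let u = c − b = 549.4. δu = √(δc² + δb²) = √(15.9 + 74.8) = 9.53, so δu/u = 0.0173.
Q is then a monomial in u, d:
δQ/Q = √((δu/u)² + (-1·δd/d)²) = √(0.000301 + 0.000310) = 0.0247
Q = 10.64, so δQ = 0.0247 × 10.64 = 0.263.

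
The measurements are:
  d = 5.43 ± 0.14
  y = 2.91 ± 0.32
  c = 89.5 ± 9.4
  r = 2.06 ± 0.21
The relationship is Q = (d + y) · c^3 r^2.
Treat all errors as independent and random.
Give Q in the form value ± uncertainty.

(2.54 ± 0.958) × 10^7

Let u = d + y = 8.34. δu = √(δd² + δy²) = √(0.0196 + 0.102) = 0.349, so δu/u = 0.0419.
Q is then a monomial in u, c, r:
δQ/Q = √((δu/u)² + (3·δc/c)² + (2·δr/r)²) = √(0.00175 + 0.0993 + 0.0416) = 0.378
Q = 2.54e+07, so δQ = 0.378 × 2.54e+07 = 9.58e+06.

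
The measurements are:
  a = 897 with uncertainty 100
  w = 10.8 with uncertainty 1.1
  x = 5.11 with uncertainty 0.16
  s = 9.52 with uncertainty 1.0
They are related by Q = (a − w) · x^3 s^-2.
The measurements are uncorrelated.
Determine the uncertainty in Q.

334

Let u = a − w = 886. δu = √(δa² + δw²) = √(10000 + 1.21) = 100, so δu/u = 0.113.
Q is then a monomial in u, x, s:
δQ/Q = √((δu/u)² + (3·δx/x)² + (-2·δs/s)²) = √(0.0127 + 0.00882 + 0.0441) = 0.256
Q = 1300, so δQ = 0.256 × 1300 = 334.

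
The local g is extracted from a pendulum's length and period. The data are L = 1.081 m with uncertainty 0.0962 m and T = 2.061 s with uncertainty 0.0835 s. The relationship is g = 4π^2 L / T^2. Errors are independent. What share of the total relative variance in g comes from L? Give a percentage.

54.7%

(δg/g)² = (1·δL/L)² + (-2·δT/T)²
  L term: (1×0.0890)² = 0.00792
  T term: (-2×0.0405)² = 0.00657
Total = 0.0145. Share from L = 0.00792/0.0145 = 0.547.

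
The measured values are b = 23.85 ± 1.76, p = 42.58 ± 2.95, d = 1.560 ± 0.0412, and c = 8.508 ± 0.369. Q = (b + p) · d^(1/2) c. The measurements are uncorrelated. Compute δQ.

48.5

Let u = b + p = 66.43. δu = √(δb² + δp²) = √(3.10 + 8.70) = 3.44, so δu/u = 0.0517.
Q is then a monomial in u, d, c:
δQ/Q = √((δu/u)² + (½·δd/d)² + (1·δc/c)²) = √(0.00267 + 0.000174 + 0.00188) = 0.0688
Q = 705.9, so δQ = 0.0688 × 705.9 = 48.5.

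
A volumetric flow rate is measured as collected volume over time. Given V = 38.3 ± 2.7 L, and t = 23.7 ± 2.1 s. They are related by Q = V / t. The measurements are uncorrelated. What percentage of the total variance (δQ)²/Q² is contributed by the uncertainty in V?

(δQ/Q)² = (1·δV/V)² + (-1·δt/t)²
  V term: (1×0.0705)² = 0.00497
  t term: (-1×0.0886)² = 0.00785
Total = 0.0128. Share from V = 0.00497/0.0128 = 0.388.

38.8%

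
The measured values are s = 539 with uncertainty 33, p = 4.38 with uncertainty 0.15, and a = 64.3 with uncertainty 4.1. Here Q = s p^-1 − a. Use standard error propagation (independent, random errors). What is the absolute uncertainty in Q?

9.56

Let w = s·p^-1 = 123. δw/w = √((1·δs/s)² + (-1·δp/p)²) = √(0.00375 + 0.00117) = 0.0702, so δw = 8.63.
Q = w − a: δQ = √(δw² + δa²) = √(74.5 + 16.8) = 9.56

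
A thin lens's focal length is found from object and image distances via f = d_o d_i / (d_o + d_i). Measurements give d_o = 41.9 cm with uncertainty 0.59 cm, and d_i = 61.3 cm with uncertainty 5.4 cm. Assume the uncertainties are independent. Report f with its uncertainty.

24.9 ± 0.914 cm

∂f/∂d_o = (d_i/(d_o+d_i))² = 0.353;  ∂f/∂d_i = (d_o/(d_o+d_i))² = 0.165
δf = √((∂f/∂d_o · δd_o)² + (∂f/∂d_i · δd_i)²) = √(0.0433 + 0.792) = 0.914 cm
f = 24.9 cm.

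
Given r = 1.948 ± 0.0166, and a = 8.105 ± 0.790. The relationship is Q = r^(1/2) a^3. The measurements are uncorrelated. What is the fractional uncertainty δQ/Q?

Each factor contributes (exponent × relative error)² to (δQ/Q)²:
  (½·δr/r)² = (0.5×0.00852)² = 1.82e-05;  (3·δa/a)² = (3×0.0975)² = 0.0855
δQ/Q = √(0.0855) = 0.292

0.292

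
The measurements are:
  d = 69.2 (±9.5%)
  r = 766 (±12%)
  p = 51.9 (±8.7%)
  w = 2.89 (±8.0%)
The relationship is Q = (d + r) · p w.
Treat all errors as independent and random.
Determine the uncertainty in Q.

Let u = d + r = 835. δu = √(δd² + δr²) = √(43.2 + 8450) = 92.2, so δu/u = 0.110.
Q is then a monomial in u, p, w:
δQ/Q = √((δu/u)² + (1·δp/p)² + (1·δw/w)²) = √(0.0122 + 0.00757 + 0.00640) = 0.162
Q = 1.25e+05, so δQ = 0.162 × 1.25e+05 = 20300.

20300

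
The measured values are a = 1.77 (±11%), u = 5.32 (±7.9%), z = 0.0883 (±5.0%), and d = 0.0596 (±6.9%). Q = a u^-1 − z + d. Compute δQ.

0.0455

Let p = a·u^-1 = 0.333. δp/p = √((1·δa/a)² + (-1·δu/u)²) = √(0.0121 + 0.00624) = 0.135, so δp = 0.0451.
Q = p − z + d: δQ = √(δp² + δz² + δd²) = √(0.00203 + 1.95e-05 + 1.69e-05) = 0.0455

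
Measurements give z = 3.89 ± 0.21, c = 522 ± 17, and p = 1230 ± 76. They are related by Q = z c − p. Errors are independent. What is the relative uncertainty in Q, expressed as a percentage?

18.6%

Let w = z·c = 2030. δw/w = √((1·δz/z)² + (1·δc/c)²) = √(0.00291 + 0.00106) = 0.0630, so δw = 128.
Q = w − p: δQ = √(δw² + δp²) = √(16400 + 5780) = 149
Q = 801, so δQ/Q = 149/801 = 0.186.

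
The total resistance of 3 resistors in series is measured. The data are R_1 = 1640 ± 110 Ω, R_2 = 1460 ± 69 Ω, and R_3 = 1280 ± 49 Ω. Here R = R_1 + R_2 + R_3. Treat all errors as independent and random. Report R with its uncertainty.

R is a linear combination, so absolute uncertainties add in quadrature:
  (δR_1)² = 12100;  (δR_2)² = 4760;  (δR_3)² = 2400
δR = √(19300) = 139 Ω
R = 4380 Ω.

4380 ± 139 Ω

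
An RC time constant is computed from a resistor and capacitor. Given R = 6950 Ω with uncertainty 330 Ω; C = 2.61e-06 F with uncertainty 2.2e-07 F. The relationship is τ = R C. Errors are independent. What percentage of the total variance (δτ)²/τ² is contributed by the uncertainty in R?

(δτ/τ)² = (1·δR/R)² + (1·δC/C)²
  R term: (1×0.0475)² = 0.00225
  C term: (1×0.0843)² = 0.00711
Total = 0.00936. Share from R = 0.00225/0.00936 = 0.241.

24.1%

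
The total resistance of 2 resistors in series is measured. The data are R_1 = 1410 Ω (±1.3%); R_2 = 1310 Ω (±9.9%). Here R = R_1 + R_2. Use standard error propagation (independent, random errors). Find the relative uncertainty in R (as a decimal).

0.0482

Absolute uncertainties add in quadrature for a linear combination:
  (δR_1)² = 336;  (δR_2)² = 16800
δR = √(17200) = 131 Ω
R = 2720 Ω, so δR/R = 131/2720 = 0.0482.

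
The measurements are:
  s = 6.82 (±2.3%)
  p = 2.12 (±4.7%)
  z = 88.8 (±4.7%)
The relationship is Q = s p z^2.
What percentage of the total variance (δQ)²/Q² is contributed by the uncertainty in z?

76.3%

(δQ/Q)² = (1·δs/s)² + (1·δp/p)² + (2·δz/z)²
  s term: (1×0.0230)² = 0.000529
  p term: (1×0.0470)² = 0.00221
  z term: (2×0.0470)² = 0.00884
Total = 0.0116. Share from z = 0.00884/0.0116 = 0.763.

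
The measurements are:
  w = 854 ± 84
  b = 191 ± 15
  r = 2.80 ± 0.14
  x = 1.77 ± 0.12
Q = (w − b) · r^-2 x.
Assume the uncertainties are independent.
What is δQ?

Let u = w − b = 663. δu = √(δw² + δb²) = √(7060 + 225) = 85.3, so δu/u = 0.129.
Q is then a monomial in u, r, x:
δQ/Q = √((δu/u)² + (-2·δr/r)² + (1·δx/x)²) = √(0.0166 + 0.0100 + 0.00460) = 0.177
Q = 150, so δQ = 0.177 × 150 = 26.4.

26.4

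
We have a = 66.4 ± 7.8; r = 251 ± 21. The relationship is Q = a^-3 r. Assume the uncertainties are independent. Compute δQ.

Q is a product of powers, so relative uncertainties combine in quadrature:
  (-3·δa/a)² = (-3×0.117)² = 0.124;  (1·δr/r)² = (1×0.0837)² = 0.00700
δQ/Q = √(0.131) = 0.362
Q = 0.000857, so δQ = 0.362 × 0.000857 = 0.000311.

0.000311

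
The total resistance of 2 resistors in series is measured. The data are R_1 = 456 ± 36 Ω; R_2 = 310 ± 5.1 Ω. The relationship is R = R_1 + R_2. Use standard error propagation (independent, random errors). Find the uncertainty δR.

36.4 Ω

For a sum/difference, combine absolute errors in quadrature:
  (δR_1)² = 1300;  (δR_2)² = 26.0
δR = √(1320) = 36.4 Ω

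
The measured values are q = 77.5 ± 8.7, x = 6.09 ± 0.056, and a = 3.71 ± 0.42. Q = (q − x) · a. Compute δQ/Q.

Let u = q − x = 71.4. δu = √(δq² + δx²) = √(75.7 + 0.00314) = 8.70, so δu/u = 0.122.
Q is then a monomial in u, a:
δQ/Q = √((δu/u)² + (1·δa/a)²) = √(0.0148 + 0.0128) = 0.166

0.166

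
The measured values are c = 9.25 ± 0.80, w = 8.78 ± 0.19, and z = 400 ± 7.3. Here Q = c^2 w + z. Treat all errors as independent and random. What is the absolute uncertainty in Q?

Let p = c^2·w = 751. δp/p = √((2·δc/c)² + (1·δw/w)²) = √(0.0299 + 0.000468) = 0.174, so δp = 131.
Q = p + z: δQ = √(δp² + δz²) = √(17100 + 53.3) = 131

131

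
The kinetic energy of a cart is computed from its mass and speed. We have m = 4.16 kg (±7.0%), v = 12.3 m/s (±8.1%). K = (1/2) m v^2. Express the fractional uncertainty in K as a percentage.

Each factor contributes (exponent × relative error)² to (δK/K)²:
  (1·δm/m)² = (1×0.0700)² = 0.00490;  (2·δv/v)² = (2×0.0810)² = 0.0262
δK/K = √(0.0311) = 0.176

17.6%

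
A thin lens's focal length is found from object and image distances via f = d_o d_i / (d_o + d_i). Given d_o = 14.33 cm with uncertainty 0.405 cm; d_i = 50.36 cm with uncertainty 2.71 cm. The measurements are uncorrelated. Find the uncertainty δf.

∂f/∂d_o = (d_i/(d_o+d_i))² = 0.606;  ∂f/∂d_i = (d_o/(d_o+d_i))² = 0.0491
δf = √((∂f/∂d_o · δd_o)² + (∂f/∂d_i · δd_i)²) = √(0.0602 + 0.0177) = 0.279 cm

0.279 cm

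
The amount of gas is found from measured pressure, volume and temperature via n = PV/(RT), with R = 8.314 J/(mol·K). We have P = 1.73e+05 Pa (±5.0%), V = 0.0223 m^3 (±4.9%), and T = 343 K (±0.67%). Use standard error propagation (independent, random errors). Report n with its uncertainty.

1.35 ± 0.0951 mol

Products/powers → add relative errors in quadrature, weighted by exponent:
  (1·δP/P)² = (1×0.0500)² = 0.00250;  (1·δV/V)² = (1×0.0490)² = 0.00240;  (-1·δT/T)² = (-1×0.00670)² = 4.49e-05
δn/n = √(0.00495) = 0.0703
n = 1.35 mol, so δn = 0.0703 × 1.35 = 0.0951 mol.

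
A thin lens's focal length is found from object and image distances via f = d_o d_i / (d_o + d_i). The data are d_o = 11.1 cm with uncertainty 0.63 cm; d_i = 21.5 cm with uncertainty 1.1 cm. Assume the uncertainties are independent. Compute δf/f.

∂f/∂d_o = (d_i/(d_o+d_i))² = 0.435;  ∂f/∂d_i = (d_o/(d_o+d_i))² = 0.116
δf = √((∂f/∂d_o · δd_o)² + (∂f/∂d_i · δd_i)²) = √(0.0751 + 0.0163) = 0.302 cm
f = 7.32 cm, so δf/f = 0.302/7.32 = 0.0413.

0.0413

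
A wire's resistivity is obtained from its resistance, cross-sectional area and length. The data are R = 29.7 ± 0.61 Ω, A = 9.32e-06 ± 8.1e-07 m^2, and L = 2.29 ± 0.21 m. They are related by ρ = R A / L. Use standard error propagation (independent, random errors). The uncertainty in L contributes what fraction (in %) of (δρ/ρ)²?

51.3%

(δρ/ρ)² = (1·δR/R)² + (1·δA/A)² + (-1·δL/L)²
  R term: (1×0.0205)² = 0.000422
  A term: (1×0.0869)² = 0.00755
  L term: (-1×0.0917)² = 0.00841
Total = 0.0164. Share from L = 0.00841/0.0164 = 0.513.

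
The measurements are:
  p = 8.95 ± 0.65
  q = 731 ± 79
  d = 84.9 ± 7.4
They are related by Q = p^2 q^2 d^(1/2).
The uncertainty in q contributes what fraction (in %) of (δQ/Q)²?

(δQ/Q)² = (2·δp/p)² + (2·δq/q)² + (½·δd/d)²
  p term: (2×0.0726)² = 0.0211
  q term: (2×0.108)² = 0.0467
  d term: (0.5×0.0872)² = 0.00190
Total = 0.0697. Share from q = 0.0467/0.0697 = 0.670.

67.0%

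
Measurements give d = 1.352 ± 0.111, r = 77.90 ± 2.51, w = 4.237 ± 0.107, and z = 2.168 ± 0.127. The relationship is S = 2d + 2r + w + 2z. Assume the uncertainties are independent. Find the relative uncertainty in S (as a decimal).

0.0301

For a sum/difference, combine absolute errors in quadrature:
  (2·δd)² = 0.0493;  (2·δr)² = 25.2;  (δw)² = 0.0114;  (2·δz)² = 0.0645
δS = √(25.3) = 5.03
S = 167.1, so δS/S = 5.03/167.1 = 0.0301.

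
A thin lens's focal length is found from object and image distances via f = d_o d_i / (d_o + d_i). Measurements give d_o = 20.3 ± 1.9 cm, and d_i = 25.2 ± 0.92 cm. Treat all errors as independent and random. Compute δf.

0.611 cm

∂f/∂d_o = (d_i/(d_o+d_i))² = 0.307;  ∂f/∂d_i = (d_o/(d_o+d_i))² = 0.199
δf = √((∂f/∂d_o · δd_o)² + (∂f/∂d_i · δd_i)²) = √(0.340 + 0.0335) = 0.611 cm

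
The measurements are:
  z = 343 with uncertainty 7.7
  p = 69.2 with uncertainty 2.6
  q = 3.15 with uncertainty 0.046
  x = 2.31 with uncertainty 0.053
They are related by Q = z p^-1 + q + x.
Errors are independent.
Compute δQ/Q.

Let w = z·p^-1 = 4.96. δw/w = √((1·δz/z)² + (-1·δp/p)²) = √(0.000504 + 0.00141) = 0.0438, so δw = 0.217.
Q = w + q + x: δQ = √(δw² + δq² + δx²) = √(0.0471 + 0.00212 + 0.00281) = 0.228
Q = 10.4, so δQ/Q = 0.228/10.4 = 0.0219.

0.0219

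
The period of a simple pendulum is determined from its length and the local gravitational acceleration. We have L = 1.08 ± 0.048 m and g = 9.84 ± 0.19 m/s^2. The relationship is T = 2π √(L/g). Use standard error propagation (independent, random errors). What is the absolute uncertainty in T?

0.0504 s

For a monomial T ∝ L^(1/2), g^(-1/2), fractional errors add in quadrature:
  (½·δL/L)² = (0.5×0.0444)² = 0.000494;  (−½·δg/g)² = (-0.5×0.0193)² = 9.32e-05
δT/T = √(0.000587) = 0.0242
T = 2.08 s, so δT = 0.0242 × 2.08 = 0.0504 s.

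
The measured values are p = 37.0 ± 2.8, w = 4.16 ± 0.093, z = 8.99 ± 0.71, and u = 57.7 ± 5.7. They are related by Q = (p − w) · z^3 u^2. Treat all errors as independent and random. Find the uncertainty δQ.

2.54e+07

Let h = p − w = 32.8. δh = √(δp² + δw²) = √(7.84 + 0.00865) = 2.80, so δh/h = 0.0853.
Q is then a monomial in h, z, u:
δQ/Q = √((δh/h)² + (3·δz/z)² + (2·δu/u)²) = √(0.00728 + 0.0561 + 0.0390) = 0.320
Q = 7.94e+07, so δQ = 0.320 × 7.94e+07 = 2.54e+07.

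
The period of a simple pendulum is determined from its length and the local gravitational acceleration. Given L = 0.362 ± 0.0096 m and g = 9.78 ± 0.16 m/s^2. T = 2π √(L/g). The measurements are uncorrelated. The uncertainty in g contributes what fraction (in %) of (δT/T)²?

27.6%

(δT/T)² = (½·δL/L)² + (−½·δg/g)²
  L term: (0.5×0.0265)² = 0.000176
  g term: (-0.5×0.0164)² = 6.69e-05
Total = 0.000243. Share from g = 6.69e-05/0.000243 = 0.276.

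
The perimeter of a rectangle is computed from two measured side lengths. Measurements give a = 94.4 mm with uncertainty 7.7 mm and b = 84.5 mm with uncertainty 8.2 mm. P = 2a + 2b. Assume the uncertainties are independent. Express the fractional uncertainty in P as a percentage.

P is a linear combination, so absolute uncertainties add in quadrature:
  (2·δa)² = 237;  (2·δb)² = 269
δP = √(506) = 22.5 mm
P = 358 mm, so δP/P = 22.5/358 = 0.0629.

6.29%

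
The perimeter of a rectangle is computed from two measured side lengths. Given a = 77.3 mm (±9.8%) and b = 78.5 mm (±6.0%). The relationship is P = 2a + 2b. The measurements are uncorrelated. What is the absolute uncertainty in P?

17.8 mm

Sums and differences: (δP)² = Σ (cᵢ δxᵢ)².
  (2·δa)² = 230;  (2·δb)² = 88.7
δP = √(318) = 17.8 mm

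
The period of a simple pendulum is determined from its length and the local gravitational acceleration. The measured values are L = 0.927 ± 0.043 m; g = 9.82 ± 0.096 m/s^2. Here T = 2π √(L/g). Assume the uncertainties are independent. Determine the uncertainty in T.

0.0458 s

Since T is a product/quotient, work with relative uncertainties:
  (½·δL/L)² = (0.5×0.0464)² = 0.000538;  (−½·δg/g)² = (-0.5×0.00978)² = 2.39e-05
δT/T = √(0.000562) = 0.0237
T = 1.93 s, so δT = 0.0237 × 1.93 = 0.0458 s.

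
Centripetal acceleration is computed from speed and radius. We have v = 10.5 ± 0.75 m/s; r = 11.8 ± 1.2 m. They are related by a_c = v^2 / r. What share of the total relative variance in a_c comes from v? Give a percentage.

(δa_c/a_c)² = (2·δv/v)² + (-1·δr/r)²
  v term: (2×0.0714)² = 0.0204
  r term: (-1×0.102)² = 0.0103
Total = 0.0308. Share from v = 0.0204/0.0308 = 0.664.

66.4%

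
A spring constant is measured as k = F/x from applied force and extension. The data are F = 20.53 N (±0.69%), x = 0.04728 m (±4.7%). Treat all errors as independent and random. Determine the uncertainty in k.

20.6 N/m

k is a product of powers, so relative uncertainties combine in quadrature:
  (1·δF/F)² = (1×0.00690)² = 4.76e-05;  (-1·δx/x)² = (-1×0.0470)² = 0.00221
δk/k = √(0.00226) = 0.0475
k = 434.2 N/m, so δk = 0.0475 × 434.2 = 20.6 N/m.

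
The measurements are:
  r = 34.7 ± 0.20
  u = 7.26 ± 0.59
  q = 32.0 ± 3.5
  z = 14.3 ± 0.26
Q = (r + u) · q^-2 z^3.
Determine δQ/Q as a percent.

Let w = r + u = 42.0. δw = √(δr² + δu²) = √(0.0400 + 0.348) = 0.623, so δw/w = 0.0148.
Q is then a monomial in w, q, z:
δQ/Q = √((δw/w)² + (-2·δq/q)² + (3·δz/z)²) = √(0.000220 + 0.0479 + 0.00298) = 0.226

22.6%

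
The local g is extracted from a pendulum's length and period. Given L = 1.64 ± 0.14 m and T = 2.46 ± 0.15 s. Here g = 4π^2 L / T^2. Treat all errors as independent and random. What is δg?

1.59 m/s^2

Each factor contributes (exponent × relative error)² to (δg/g)²:
  (1·δL/L)² = (1×0.0854)² = 0.00729;  (-2·δT/T)² = (-2×0.0610)² = 0.0149
δg/g = √(0.0222) = 0.149
g = 10.7 m/s^2, so δg = 0.149 × 10.7 = 1.59 m/s^2.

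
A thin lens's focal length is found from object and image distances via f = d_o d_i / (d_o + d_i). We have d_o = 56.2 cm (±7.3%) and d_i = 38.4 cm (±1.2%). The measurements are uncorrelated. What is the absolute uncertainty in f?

∂f/∂d_o = (d_i/(d_o+d_i))² = 0.165;  ∂f/∂d_i = (d_o/(d_o+d_i))² = 0.353
δf = √((∂f/∂d_o · δd_o)² + (∂f/∂d_i · δd_i)²) = √(0.457 + 0.0264) = 0.695 cm

0.695 cm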